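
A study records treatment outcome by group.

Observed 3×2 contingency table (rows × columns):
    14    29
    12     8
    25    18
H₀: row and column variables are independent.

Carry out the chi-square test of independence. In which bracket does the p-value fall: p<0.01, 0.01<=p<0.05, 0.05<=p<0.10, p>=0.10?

p-value bracket: 0.01<=p<0.05

Row totals [43, 20, 43], col totals [51, 55], n=106
χ² = (14−20.69)²/20.69 + (29−22.31)²/22.31 + (12−9.62)²/9.62 + (8−10.38)²/10.38 + (25−20.69)²/20.69 + (18−22.31)²/22.31 = 7.0312
df = 2
p-value (upper-tail) = 0.02973
→ bracket: 0.01<=p<0.05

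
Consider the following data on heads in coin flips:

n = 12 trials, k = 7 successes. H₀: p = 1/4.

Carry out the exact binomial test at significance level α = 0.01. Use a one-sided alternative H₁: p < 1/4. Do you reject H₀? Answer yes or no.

Exact binomial: n=12, k=7, p₀=1/4=0.2500
P(X≤7) from Σ C(n,i)·p₀^i·(1−p₀)^(n−i)
p-value (one-sided, H₁ less) = 0.99722
At α=0.01: p ≥ α → fail to reject H₀

reject H₀: no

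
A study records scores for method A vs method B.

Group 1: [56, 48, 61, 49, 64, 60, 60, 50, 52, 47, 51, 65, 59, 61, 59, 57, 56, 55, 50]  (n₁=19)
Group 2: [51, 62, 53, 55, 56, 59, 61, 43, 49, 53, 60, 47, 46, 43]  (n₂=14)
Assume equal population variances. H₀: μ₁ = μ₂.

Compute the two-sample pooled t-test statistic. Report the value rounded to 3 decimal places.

test statistic = 1.466

x̄₁=55.789, s₁=5.544, n₁=19
x̄₂=52.714, s₂=6.486, n₂=14
s_p² = [18·5.544² + 13·6.486²]/31 = 35.4844
SE = √(s_p²·(1/19+1/14)) = 2.0981
t = (55.789−52.714)/2.0981 = 1.4657
df = 31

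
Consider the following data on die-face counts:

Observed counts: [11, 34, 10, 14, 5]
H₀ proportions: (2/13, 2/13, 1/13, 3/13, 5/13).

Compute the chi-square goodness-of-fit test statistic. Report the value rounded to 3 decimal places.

test statistic = 68.092

n = 74; E_i = n·p_i = [11.38, 11.38, 5.69, 17.08, 28.46]
χ² = (11−11.38)²/11.38 + (34−11.38)²/11.38 + (10−5.69)²/5.69 + (14−17.08)²/17.08 + (5−28.46)²/28.46 = 68.0923
df = 4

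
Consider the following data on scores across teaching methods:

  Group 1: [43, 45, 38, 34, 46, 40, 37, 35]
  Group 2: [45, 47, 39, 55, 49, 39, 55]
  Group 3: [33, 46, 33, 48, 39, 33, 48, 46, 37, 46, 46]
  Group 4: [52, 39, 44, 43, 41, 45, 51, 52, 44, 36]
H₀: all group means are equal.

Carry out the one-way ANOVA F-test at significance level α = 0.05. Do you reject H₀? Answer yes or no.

reject H₀: no

Group means [39.75, 47.00, 41.36, 44.70], grand mean 43.028
SSB = Σnᵢ(x̄ᵢ−x̄)² = 254.827; SSW = ΣΣ(x−x̄ᵢ)² = 1088.145
MSB = 254.827/3 = 84.9423; MSW = 1088.145/32 = 34.0045
F = MSB/MSW = 2.4980
df = (3, 32)
p-value (upper-tail) = 0.07734
At α=0.05: p ≥ α → fail to reject H₀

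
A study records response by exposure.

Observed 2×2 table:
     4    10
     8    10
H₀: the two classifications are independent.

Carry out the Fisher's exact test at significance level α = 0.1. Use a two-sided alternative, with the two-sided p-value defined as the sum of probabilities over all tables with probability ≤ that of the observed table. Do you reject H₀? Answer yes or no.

reject H₀: no

Margins: r₁=14, r₂=18, c₁=12, c₂=20, n=32
p_obs = C(14,4)·C(18,8)/C(32,12); sum pmf over tables with pmf ≤ p_obs
p-value (two-sided) = 0.47093
At α=0.1: p ≥ α → fail to reject H₀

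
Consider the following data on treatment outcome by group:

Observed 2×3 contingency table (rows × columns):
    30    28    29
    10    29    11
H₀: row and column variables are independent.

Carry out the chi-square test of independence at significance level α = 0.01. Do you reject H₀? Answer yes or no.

reject H₀: no

Row totals [87, 50], col totals [40, 57, 40], n=137
χ² = (30−25.40)²/25.40 + (28−36.20)²/36.20 + (29−25.40)²/25.40 + (10−14.60)²/14.60 + (29−20.80)²/20.80 + (11−14.60)²/14.60 = 8.7641
df = 2
p-value (upper-tail) = 0.01250
At α=0.01: p ≥ α → fail to reject H₀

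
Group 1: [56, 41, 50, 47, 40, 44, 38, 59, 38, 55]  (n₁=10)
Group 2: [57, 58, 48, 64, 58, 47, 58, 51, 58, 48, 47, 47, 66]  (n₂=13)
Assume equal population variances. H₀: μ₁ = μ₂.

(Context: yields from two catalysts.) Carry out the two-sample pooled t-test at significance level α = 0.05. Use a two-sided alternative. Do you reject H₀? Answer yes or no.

reject H₀: yes

x̄₁=46.800, s₁=7.843, n₁=10
x̄₂=54.385, s₂=6.727, n₂=13
s_p² = [9·7.843² + 12·6.727²]/21 = 52.2227
SE = √(s_p²·(1/10+1/13)) = 3.0396
t = (46.800−54.385)/3.0396 = -2.4952
df = 21
p-value (two-sided) = 0.02099
At α=0.05: p < α → reject H₀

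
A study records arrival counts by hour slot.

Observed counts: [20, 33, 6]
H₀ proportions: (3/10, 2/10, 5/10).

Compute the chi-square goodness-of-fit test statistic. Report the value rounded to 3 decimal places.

n = 59; E_i = n·p_i = [17.70, 11.80, 29.50]
χ² = (20−17.70)²/17.70 + (33−11.80)²/11.80 + (6−29.50)²/29.50 = 57.1073
df = 2

test statistic = 57.107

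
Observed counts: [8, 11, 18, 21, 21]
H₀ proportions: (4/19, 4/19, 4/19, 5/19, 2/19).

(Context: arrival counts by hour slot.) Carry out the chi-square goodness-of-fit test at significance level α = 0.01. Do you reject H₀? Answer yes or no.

n = 79; E_i = n·p_i = [16.63, 16.63, 16.63, 20.79, 8.32]
χ² = (8−16.63)²/16.63 + (11−16.63)²/16.63 + (18−16.63)²/16.63 + (21−20.79)²/20.79 + (21−8.32)²/8.32 = 25.8487
df = 4
p-value (upper-tail) = 0.00003
At α=0.01: p < α → reject H₀

reject H₀: yes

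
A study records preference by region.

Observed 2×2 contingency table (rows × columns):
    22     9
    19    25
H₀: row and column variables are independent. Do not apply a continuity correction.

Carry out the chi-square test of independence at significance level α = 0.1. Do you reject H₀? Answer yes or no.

Row totals [31, 44], col totals [41, 34], n=75
χ² = (22−16.95)²/16.95 + (9−14.05)²/14.05 + (19−24.05)²/24.05 + (25−19.95)²/19.95 = 5.6658
df = 1
p-value (upper-tail) = 0.01730
At α=0.1: p < α → reject H₀

reject H₀: yes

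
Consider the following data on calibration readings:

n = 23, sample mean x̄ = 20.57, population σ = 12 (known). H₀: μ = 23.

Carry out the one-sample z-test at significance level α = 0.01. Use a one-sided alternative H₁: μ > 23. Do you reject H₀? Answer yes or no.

SE = σ/√n = 12/√23 = 2.5022
z = (x̄−μ₀)/SE = (20.57−23)/2.5022 = -0.9712
p-value (one-sided, H₁ greater) = 0.83426
At α=0.01: p ≥ α → fail to reject H₀

reject H₀: no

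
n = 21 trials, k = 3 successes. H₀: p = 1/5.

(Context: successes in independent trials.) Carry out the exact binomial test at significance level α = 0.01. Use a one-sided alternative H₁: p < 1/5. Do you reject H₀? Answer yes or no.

reject H₀: no

Exact binomial: n=21, k=3, p₀=1/5=0.2000
P(X≤3) from Σ C(n,i)·p₀^i·(1−p₀)^(n−i)
p-value (one-sided, H₁ less) = 0.37038
At α=0.01: p ≥ α → fail to reject H₀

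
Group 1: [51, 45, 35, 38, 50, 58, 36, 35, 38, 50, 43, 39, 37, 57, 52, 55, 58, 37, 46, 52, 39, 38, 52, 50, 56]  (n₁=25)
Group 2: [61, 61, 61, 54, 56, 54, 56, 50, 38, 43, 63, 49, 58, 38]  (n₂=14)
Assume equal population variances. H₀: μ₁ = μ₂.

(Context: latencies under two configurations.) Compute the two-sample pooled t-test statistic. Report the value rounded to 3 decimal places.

test statistic = -2.602

x̄₁=45.880, s₁=8.100, n₁=25
x̄₂=53.000, s₂=8.376, n₂=14
s_p² = [24·8.100² + 13·8.376²]/37 = 67.2065
SE = √(s_p²·(1/25+1/14)) = 2.7366
t = (45.880−53.000)/2.7366 = -2.6018
df = 37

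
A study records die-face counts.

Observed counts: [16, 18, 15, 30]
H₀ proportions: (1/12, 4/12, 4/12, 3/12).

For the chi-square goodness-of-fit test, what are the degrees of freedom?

df = k − 1 = 4 − 1 = 3

degrees of freedom = 3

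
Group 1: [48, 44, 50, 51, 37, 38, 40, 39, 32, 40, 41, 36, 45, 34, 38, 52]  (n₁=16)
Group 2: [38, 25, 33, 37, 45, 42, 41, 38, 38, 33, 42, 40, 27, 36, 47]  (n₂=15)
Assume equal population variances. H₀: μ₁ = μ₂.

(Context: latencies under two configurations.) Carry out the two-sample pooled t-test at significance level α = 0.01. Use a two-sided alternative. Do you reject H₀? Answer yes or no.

reject H₀: no

x̄₁=41.562, s₁=6.142, n₁=16
x̄₂=37.467, s₂=6.069, n₂=15
s_p² = [15·6.142² + 14·6.069²]/29 = 37.2990
SE = √(s_p²·(1/16+1/15)) = 2.1949
t = (41.562−37.467)/2.1949 = 1.8660
df = 29
p-value (two-sided) = 0.07218
At α=0.01: p ≥ α → fail to reject H₀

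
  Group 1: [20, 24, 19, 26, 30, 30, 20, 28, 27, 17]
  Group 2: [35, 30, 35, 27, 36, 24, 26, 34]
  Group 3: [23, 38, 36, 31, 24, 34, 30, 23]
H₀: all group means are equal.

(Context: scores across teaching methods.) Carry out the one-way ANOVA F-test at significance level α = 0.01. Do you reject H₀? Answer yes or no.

reject H₀: no

Group means [24.10, 30.88, 29.88], grand mean 27.962
SSB = Σnᵢ(x̄ᵢ−x̄)² = 246.312; SSW = ΣΣ(x−x̄ᵢ)² = 614.650
MSB = 246.312/2 = 123.1558; MSW = 614.650/23 = 26.7239
F = MSB/MSW = 4.6084
df = (2, 23)
p-value (upper-tail) = 0.02074
At α=0.01: p ≥ α → fail to reject H₀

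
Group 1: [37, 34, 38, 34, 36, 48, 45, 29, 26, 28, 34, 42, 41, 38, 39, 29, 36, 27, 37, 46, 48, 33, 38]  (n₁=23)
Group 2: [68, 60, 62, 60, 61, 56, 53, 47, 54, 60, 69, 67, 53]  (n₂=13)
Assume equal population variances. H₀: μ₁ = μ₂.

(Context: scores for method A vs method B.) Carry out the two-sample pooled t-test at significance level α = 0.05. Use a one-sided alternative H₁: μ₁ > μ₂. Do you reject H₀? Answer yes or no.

reject H₀: no

x̄₁=36.652, s₁=6.422, n₁=23
x̄₂=59.231, s₂=6.521, n₂=13
s_p² = [22·6.422² + 12·6.521²]/34 = 41.6919
SE = √(s_p²·(1/23+1/13)) = 2.2405
t = (36.652−59.231)/2.2405 = -10.0776
df = 34
p-value (one-sided, H₁ greater) = 1.00000
At α=0.05: p ≥ α → fail to reject H₀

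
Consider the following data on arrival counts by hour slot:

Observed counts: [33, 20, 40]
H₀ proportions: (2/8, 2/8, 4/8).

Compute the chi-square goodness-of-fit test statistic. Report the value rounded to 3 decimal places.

n = 93; E_i = n·p_i = [23.25, 23.25, 46.50]
χ² = (33−23.25)²/23.25 + (20−23.25)²/23.25 + (40−46.50)²/46.50 = 5.4516
df = 2

test statistic = 5.452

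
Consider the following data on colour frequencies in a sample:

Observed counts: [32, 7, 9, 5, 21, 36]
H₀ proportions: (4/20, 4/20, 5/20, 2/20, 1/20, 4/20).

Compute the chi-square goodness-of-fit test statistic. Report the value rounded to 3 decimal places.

n = 110; E_i = n·p_i = [22.00, 22.00, 27.50, 11.00, 5.50, 22.00]
χ² = (32−22.00)²/22.00 + (7−22.00)²/22.00 + (9−27.50)²/27.50 + (5−11.00)²/11.00 + (21−5.50)²/5.50 + (36−22.00)²/22.00 = 83.0818
df = 5

test statistic = 83.082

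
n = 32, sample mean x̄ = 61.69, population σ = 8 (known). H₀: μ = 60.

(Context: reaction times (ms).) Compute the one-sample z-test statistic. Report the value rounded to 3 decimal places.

SE = σ/√n = 8/√32 = 1.4142
z = (x̄−μ₀)/SE = (61.69−60)/1.4142 = 1.1950

test statistic = 1.195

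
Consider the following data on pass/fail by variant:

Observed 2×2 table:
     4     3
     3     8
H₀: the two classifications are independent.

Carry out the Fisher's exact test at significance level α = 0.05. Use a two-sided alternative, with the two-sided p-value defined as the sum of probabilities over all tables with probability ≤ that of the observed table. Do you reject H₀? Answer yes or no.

Margins: r₁=7, r₂=11, c₁=7, c₂=11, n=18
p_obs = C(7,4)·C(11,3)/C(18,7); sum pmf over tables with pmf ≤ p_obs
p-value (two-sided) = 0.33220
At α=0.05: p ≥ α → fail to reject H₀

reject H₀: no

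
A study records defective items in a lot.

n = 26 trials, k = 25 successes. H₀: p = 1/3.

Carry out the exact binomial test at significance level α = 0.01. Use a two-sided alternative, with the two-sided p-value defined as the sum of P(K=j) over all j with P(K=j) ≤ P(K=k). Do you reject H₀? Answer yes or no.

reject H₀: yes

Exact binomial: n=26, k=25, p₀=1/3=0.3333
P(X=j) = C(n,j)·p₀^j·(1−p₀)^(n−j); p = Σ P(X=j) over j with P(X=j) ≤ P(X=25)
p-value (two-sided) = 0.00000
At α=0.01: p < α → reject H₀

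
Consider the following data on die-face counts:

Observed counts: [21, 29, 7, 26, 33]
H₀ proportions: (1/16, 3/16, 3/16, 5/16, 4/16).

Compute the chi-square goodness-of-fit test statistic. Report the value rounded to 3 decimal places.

test statistic = 41.947

n = 116; E_i = n·p_i = [7.25, 21.75, 21.75, 36.25, 29.00]
χ² = (21−7.25)²/7.25 + (29−21.75)²/21.75 + (7−21.75)²/21.75 + (26−36.25)²/36.25 + (33−29.00)²/29.00 = 41.9471
df = 4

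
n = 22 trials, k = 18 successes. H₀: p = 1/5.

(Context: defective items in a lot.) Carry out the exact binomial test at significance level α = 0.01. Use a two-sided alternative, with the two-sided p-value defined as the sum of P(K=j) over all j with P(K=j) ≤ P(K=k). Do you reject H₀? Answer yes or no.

reject H₀: yes

Exact binomial: n=22, k=18, p₀=1/5=0.2000
P(X=j) = C(n,j)·p₀^j·(1−p₀)^(n−j); p = Σ P(X=j) over j with P(X=j) ≤ P(X=18)
p-value (two-sided) = 0.00000
At α=0.01: p < α → reject H₀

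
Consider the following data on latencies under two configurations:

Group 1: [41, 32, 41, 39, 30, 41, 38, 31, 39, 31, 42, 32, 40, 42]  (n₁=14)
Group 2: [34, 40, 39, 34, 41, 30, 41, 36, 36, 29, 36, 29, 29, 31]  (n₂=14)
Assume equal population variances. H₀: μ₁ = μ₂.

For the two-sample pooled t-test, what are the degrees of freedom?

degrees of freedom = 26

df = n₁ + n₂ − 2 = 14 + 14 − 2 = 26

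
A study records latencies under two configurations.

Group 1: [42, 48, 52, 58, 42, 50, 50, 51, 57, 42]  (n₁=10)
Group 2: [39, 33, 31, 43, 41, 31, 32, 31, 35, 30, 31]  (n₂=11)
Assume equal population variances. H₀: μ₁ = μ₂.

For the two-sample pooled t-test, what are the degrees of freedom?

degrees of freedom = 19

df = n₁ + n₂ − 2 = 10 + 11 − 2 = 19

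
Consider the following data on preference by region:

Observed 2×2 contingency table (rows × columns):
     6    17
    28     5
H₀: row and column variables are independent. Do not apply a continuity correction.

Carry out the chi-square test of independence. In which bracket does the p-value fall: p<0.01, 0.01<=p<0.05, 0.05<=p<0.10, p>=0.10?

p-value bracket: p<0.01

Row totals [23, 33], col totals [34, 22], n=56
χ² = (6−13.96)²/13.96 + (17−9.04)²/9.04 + (28−20.04)²/20.04 + (5−12.96)²/12.96 = 19.6207
df = 1
p-value (upper-tail) = 0.00001
→ bracket: p<0.01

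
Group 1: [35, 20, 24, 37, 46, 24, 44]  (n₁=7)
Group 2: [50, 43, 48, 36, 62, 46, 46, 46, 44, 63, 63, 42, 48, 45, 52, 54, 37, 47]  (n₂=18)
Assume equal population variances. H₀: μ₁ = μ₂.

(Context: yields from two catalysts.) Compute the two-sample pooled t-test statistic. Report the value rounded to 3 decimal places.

x̄₁=32.857, s₁=10.335, n₁=7
x̄₂=48.444, s₂=7.905, n₂=18
s_p² = [6·10.335² + 17·7.905²]/23 = 74.0566
SE = √(s_p²·(1/7+1/18)) = 3.8332
t = (32.857−48.444)/3.8332 = -4.0663
df = 23

test statistic = -4.066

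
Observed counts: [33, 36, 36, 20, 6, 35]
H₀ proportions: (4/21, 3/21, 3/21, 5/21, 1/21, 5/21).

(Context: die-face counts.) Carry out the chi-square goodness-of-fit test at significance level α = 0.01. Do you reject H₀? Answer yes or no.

n = 166; E_i = n·p_i = [31.62, 23.71, 23.71, 39.52, 7.90, 39.52]
χ² = (33−31.62)²/31.62 + (36−23.71)²/23.71 + (36−23.71)²/23.71 + (20−39.52)²/39.52 + (6−7.90)²/7.90 + (35−39.52)²/39.52 = 23.4111
df = 5
p-value (upper-tail) = 0.00028
At α=0.01: p < α → reject H₀

reject H₀: yes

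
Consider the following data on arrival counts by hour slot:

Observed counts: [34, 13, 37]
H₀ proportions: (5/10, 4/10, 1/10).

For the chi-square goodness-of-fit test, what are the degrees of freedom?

df = k − 1 = 3 − 1 = 2

degrees of freedom = 2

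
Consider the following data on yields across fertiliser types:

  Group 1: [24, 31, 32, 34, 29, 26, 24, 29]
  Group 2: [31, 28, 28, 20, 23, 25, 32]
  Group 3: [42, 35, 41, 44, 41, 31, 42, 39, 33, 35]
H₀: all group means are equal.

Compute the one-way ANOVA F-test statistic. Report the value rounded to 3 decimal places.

test statistic = 19.510

Group means [28.62, 26.71, 38.30], grand mean 31.960
SSB = Σnᵢ(x̄ᵢ−x̄)² = 683.556; SSW = ΣΣ(x−x̄ᵢ)² = 385.404
MSB = 683.556/2 = 341.7782; MSW = 385.404/22 = 17.5183
F = MSB/MSW = 19.5097
df = (2, 22)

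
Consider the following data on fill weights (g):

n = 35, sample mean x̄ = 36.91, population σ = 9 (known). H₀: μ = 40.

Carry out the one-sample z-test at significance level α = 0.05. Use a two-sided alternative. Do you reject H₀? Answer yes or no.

SE = σ/√n = 9/√35 = 1.5213
z = (x̄−μ₀)/SE = (36.91−40)/1.5213 = -2.0312
p-value (two-sided) = 0.04224
At α=0.05: p < α → reject H₀

reject H₀: yes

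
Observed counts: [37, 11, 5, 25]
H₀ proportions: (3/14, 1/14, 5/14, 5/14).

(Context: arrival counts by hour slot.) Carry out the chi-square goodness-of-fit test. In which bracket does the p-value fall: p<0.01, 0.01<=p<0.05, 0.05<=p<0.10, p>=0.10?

p-value bracket: p<0.01

n = 78; E_i = n·p_i = [16.71, 5.57, 27.86, 27.86]
χ² = (37−16.71)²/16.71 + (11−5.57)²/5.57 + (5−27.86)²/27.86 + (25−27.86)²/27.86 = 48.9573
df = 3
p-value (upper-tail) = 0.00000
→ bracket: p<0.01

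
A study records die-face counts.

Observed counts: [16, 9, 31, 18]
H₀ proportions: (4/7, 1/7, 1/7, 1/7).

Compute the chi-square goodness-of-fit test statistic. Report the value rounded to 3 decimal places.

test statistic = 61.270

n = 74; E_i = n·p_i = [42.29, 10.57, 10.57, 10.57]
χ² = (16−42.29)²/42.29 + (9−10.57)²/10.57 + (31−10.57)²/10.57 + (18−10.57)²/10.57 = 61.2703
df = 3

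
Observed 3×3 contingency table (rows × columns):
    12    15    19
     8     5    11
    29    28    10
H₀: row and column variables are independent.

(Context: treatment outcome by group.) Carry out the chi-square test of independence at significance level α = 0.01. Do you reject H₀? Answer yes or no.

Row totals [46, 24, 67], col totals [49, 48, 40], n=137
χ² = (12−16.45)²/16.45 + (15−16.12)²/16.12 + (19−13.43)²/13.43 + (8−8.58)²/8.58 + (5−8.41)²/8.41 + (11−7.01)²/7.01 + (29−23.96)²/23.96 + (28−23.47)²/23.47 + (10−19.56)²/19.56 = 13.8934
df = 4
p-value (upper-tail) = 0.00764
At α=0.01: p < α → reject H₀

reject H₀: yes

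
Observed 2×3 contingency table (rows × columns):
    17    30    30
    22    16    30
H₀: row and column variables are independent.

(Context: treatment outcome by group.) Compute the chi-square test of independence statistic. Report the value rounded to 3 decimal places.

Row totals [77, 68], col totals [39, 46, 60], n=145
χ² = (17−20.71)²/20.71 + (30−24.43)²/24.43 + (30−31.86)²/31.86 + (22−18.29)²/18.29 + (16−21.57)²/21.57 + (30−28.14)²/28.14 = 4.3601
df = 2

test statistic = 4.360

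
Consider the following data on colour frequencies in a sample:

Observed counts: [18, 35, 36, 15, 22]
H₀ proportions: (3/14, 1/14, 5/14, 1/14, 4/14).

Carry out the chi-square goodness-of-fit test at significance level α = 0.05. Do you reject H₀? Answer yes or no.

n = 126; E_i = n·p_i = [27.00, 9.00, 45.00, 9.00, 36.00]
χ² = (18−27.00)²/27.00 + (35−9.00)²/9.00 + (36−45.00)²/45.00 + (15−9.00)²/9.00 + (22−36.00)²/36.00 = 89.3556
df = 4
p-value (upper-tail) = 0.00000
At α=0.05: p < α → reject H₀

reject H₀: yes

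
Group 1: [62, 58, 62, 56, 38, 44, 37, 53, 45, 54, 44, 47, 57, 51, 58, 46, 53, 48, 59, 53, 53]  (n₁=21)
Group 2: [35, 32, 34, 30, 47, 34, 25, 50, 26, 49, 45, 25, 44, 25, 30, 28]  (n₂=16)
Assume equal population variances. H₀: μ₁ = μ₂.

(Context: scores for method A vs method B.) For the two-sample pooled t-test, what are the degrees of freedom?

degrees of freedom = 35

df = n₁ + n₂ − 2 = 21 + 16 − 2 = 35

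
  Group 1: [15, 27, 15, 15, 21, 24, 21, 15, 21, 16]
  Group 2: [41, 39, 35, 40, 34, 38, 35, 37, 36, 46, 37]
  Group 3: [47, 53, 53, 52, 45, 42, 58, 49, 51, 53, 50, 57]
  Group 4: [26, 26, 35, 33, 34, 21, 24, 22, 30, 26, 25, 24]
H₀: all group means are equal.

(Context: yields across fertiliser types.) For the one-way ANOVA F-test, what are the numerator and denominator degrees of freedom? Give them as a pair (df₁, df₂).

k = 4 groups, N = 45 total
df = (k−1, N−k) = (4−1, 45−4) = (3, 41)

degrees of freedom = [3, 41]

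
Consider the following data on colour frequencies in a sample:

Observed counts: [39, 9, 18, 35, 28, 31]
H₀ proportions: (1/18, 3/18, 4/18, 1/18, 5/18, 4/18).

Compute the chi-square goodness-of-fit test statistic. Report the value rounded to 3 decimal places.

n = 160; E_i = n·p_i = [8.89, 26.67, 35.56, 8.89, 44.44, 35.56]
χ² = (39−8.89)²/8.89 + (9−26.67)²/26.67 + (18−35.56)²/35.56 + (35−8.89)²/8.89 + (28−44.44)²/44.44 + (31−35.56)²/35.56 = 205.7431
df = 5

test statistic = 205.743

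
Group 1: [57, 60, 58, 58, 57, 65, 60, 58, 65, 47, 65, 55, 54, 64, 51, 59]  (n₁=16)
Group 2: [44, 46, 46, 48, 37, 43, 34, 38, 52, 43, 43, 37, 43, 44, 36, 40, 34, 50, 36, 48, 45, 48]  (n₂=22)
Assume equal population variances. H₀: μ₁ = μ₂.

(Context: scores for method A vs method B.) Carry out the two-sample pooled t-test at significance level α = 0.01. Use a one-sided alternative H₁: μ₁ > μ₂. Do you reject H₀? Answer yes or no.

x̄₁=58.312, s₁=5.082, n₁=16
x̄₂=42.500, s₂=5.298, n₂=22
s_p² = [15·5.082² + 21·5.298²]/36 = 27.1372
SE = √(s_p²·(1/16+1/22)) = 1.7116
t = (58.312−42.500)/1.7116 = 9.2384
df = 36
p-value (one-sided, H₁ greater) = 0.00000
At α=0.01: p < α → reject H₀

reject H₀: yes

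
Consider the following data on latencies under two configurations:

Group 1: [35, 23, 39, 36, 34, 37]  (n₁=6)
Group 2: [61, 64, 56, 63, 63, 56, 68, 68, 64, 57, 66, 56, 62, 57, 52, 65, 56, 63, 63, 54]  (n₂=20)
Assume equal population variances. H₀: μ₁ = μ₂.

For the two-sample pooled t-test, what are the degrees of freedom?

degrees of freedom = 24

df = n₁ + n₂ − 2 = 6 + 20 − 2 = 24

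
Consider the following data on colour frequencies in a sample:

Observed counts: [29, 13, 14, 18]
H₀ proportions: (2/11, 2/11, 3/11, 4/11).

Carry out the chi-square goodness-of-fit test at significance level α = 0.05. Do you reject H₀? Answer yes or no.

n = 74; E_i = n·p_i = [13.45, 13.45, 20.18, 26.91]
χ² = (29−13.45)²/13.45 + (13−13.45)²/13.45 + (14−20.18)²/20.18 + (18−26.91)²/26.91 = 22.8198
df = 3
p-value (upper-tail) = 0.00004
At α=0.05: p < α → reject H₀

reject H₀: yes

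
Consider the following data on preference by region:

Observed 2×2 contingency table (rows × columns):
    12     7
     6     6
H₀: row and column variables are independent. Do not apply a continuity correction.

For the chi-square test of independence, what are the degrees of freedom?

degrees of freedom = 1

df = (r−1)(c−1) = (2−1)·(2−1) = 1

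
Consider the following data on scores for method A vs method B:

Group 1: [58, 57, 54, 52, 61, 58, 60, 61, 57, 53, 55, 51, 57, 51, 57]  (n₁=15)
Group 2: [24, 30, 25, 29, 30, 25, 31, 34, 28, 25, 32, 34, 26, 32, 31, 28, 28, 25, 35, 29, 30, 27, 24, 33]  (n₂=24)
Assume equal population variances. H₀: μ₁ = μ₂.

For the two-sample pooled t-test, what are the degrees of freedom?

degrees of freedom = 37

df = n₁ + n₂ − 2 = 15 + 24 − 2 = 37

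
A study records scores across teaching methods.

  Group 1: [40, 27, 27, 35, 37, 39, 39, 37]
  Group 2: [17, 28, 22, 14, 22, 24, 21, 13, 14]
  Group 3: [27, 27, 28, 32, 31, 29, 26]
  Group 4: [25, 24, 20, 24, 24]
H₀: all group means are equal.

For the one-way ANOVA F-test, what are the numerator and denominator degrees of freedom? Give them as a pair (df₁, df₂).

k = 4 groups, N = 29 total
df = (k−1, N−k) = (4−1, 29−4) = (3, 25)

degrees of freedom = [3, 25]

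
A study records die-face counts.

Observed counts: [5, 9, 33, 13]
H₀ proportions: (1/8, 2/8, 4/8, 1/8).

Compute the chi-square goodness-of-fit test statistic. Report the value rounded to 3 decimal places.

n = 60; E_i = n·p_i = [7.50, 15.00, 30.00, 7.50]
χ² = (5−7.50)²/7.50 + (9−15.00)²/15.00 + (33−30.00)²/30.00 + (13−7.50)²/7.50 = 7.5667
df = 3

test statistic = 7.567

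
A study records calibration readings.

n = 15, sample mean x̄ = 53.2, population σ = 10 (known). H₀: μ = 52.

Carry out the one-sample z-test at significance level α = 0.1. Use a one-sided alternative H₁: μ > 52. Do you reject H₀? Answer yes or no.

SE = σ/√n = 10/√15 = 2.5820
z = (x̄−μ₀)/SE = (53.2−52)/2.5820 = 0.4648
p-value (one-sided, H₁ greater) = 0.32105
At α=0.1: p ≥ α → fail to reject H₀

reject H₀: no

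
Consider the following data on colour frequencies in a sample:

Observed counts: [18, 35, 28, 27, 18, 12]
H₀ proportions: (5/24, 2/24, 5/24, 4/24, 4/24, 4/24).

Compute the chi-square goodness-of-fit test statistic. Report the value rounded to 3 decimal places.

n = 138; E_i = n·p_i = [28.75, 11.50, 28.75, 23.00, 23.00, 23.00]
χ² = (18−28.75)²/28.75 + (35−11.50)²/11.50 + (28−28.75)²/28.75 + (27−23.00)²/23.00 + (18−23.00)²/23.00 + (12−23.00)²/23.00 = 59.1043
df = 5

test statistic = 59.104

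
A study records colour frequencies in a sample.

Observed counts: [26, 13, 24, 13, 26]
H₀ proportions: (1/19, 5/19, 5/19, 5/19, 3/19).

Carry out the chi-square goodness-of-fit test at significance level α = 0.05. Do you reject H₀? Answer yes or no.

n = 102; E_i = n·p_i = [5.37, 26.84, 26.84, 26.84, 16.11]
χ² = (26−5.37)²/5.37 + (13−26.84)²/26.84 + (24−26.84)²/26.84 + (13−26.84)²/26.84 + (26−16.11)²/16.11 = 99.9464
df = 4
p-value (upper-tail) = 0.00000
At α=0.05: p < α → reject H₀

reject H₀: yes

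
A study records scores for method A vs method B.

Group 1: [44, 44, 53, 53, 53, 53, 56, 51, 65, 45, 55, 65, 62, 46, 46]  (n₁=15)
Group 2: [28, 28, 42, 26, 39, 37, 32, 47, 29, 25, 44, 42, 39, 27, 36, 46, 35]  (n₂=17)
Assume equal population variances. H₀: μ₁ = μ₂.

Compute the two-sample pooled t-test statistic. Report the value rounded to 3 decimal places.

test statistic = 6.748

x̄₁=52.733, s₁=7.116, n₁=15
x̄₂=35.412, s₂=7.357, n₂=17
s_p² = [14·7.116² + 16·7.357²]/30 = 52.5017
SE = √(s_p²·(1/15+1/17)) = 2.5668
t = (52.733−35.412)/2.5668 = 6.7483
df = 30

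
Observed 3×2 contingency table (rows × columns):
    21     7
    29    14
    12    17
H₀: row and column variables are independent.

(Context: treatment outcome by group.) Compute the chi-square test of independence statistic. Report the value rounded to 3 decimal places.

test statistic = 7.783

Row totals [28, 43, 29], col totals [62, 38], n=100
χ² = (21−17.36)²/17.36 + (7−10.64)²/10.64 + (29−26.66)²/26.66 + (14−16.34)²/16.34 + (12−17.98)²/17.98 + (17−11.02)²/11.02 = 7.7829
df = 2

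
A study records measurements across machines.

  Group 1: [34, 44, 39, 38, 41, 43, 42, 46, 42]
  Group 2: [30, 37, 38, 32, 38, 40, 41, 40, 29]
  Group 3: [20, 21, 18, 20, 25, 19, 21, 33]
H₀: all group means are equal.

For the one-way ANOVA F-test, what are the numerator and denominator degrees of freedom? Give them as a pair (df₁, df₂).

degrees of freedom = [2, 23]

k = 3 groups, N = 26 total
df = (k−1, N−k) = (3−1, 26−3) = (2, 23)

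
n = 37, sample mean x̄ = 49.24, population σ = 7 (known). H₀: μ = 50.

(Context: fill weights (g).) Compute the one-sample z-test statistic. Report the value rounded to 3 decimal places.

SE = σ/√n = 7/√37 = 1.1508
z = (x̄−μ₀)/SE = (49.24−50)/1.1508 = -0.6604

test statistic = -0.660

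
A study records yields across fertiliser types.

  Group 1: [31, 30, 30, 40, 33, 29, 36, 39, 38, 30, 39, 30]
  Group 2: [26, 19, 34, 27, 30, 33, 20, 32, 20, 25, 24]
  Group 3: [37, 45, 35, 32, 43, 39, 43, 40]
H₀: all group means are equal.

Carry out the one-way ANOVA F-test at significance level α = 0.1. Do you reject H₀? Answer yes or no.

Group means [33.75, 26.36, 39.25], grand mean 32.548
SSB = Σnᵢ(x̄ᵢ−x̄)² = 797.382; SSW = ΣΣ(x−x̄ᵢ)² = 632.295
MSB = 797.382/2 = 398.6910; MSW = 632.295/28 = 22.5820
F = MSB/MSW = 17.6553
df = (2, 28)
p-value (upper-tail) = 0.00001
At α=0.1: p < α → reject H₀

reject H₀: yes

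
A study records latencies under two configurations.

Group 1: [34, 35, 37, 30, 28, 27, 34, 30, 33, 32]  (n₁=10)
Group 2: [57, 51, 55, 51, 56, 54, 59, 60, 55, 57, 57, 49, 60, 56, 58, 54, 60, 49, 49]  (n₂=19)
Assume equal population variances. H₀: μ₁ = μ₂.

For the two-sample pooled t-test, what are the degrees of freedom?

df = n₁ + n₂ − 2 = 10 + 19 − 2 = 27

degrees of freedom = 27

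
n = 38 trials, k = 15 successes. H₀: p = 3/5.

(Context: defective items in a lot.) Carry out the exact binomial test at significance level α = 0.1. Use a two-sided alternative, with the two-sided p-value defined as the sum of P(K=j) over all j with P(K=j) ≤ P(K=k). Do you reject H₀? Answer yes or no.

Exact binomial: n=38, k=15, p₀=3/5=0.6000
P(X=j) = C(n,j)·p₀^j·(1−p₀)^(n−j); p = Σ P(X=j) over j with P(X=j) ≤ P(X=15)
p-value (two-sided) = 0.01237
At α=0.1: p < α → reject H₀

reject H₀: yes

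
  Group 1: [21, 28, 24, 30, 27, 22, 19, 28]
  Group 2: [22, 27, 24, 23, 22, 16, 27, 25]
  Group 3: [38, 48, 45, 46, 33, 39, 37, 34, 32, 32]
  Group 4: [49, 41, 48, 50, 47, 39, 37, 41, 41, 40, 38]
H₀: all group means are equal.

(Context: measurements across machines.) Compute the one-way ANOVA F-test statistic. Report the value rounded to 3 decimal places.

test statistic = 38.771

Group means [24.88, 23.25, 38.40, 42.82], grand mean 33.514
SSB = Σnᵢ(x̄ᵢ−x̄)² = 2630.832; SSW = ΣΣ(x−x̄ᵢ)² = 746.411
MSB = 2630.832/3 = 876.9440; MSW = 746.411/33 = 22.6185
F = MSB/MSW = 38.7710
df = (3, 33)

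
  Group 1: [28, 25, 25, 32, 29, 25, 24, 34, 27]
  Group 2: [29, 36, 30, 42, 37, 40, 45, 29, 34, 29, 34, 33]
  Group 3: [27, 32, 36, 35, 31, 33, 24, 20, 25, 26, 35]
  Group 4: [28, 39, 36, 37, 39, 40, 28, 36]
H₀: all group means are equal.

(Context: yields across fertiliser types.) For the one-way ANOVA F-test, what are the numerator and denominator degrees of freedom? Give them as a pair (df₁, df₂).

k = 4 groups, N = 40 total
df = (k−1, N−k) = (4−1, 40−4) = (3, 36)

degrees of freedom = [3, 36]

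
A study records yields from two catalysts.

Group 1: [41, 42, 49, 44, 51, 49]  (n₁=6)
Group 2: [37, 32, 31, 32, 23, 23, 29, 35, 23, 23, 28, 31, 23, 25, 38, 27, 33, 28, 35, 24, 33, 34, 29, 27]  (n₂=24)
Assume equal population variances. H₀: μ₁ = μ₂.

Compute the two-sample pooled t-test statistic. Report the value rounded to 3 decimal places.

x̄₁=46.000, s₁=4.195, n₁=6
x̄₂=29.292, s₂=4.796, n₂=24
s_p² = [5·4.195² + 23·4.796²]/28 = 22.0342
SE = √(s_p²·(1/6+1/24)) = 2.1425
t = (46.000−29.292)/2.1425 = 7.7984
df = 28

test statistic = 7.798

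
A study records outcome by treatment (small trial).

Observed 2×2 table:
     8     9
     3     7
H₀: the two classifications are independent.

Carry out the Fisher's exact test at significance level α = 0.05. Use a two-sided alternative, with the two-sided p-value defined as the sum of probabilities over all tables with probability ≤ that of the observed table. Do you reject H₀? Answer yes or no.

Margins: r₁=17, r₂=10, c₁=11, c₂=16, n=27
p_obs = C(17,8)·C(10,3)/C(27,11); sum pmf over tables with pmf ≤ p_obs
p-value (two-sided) = 0.44755
At α=0.05: p ≥ α → fail to reject H₀

reject H₀: no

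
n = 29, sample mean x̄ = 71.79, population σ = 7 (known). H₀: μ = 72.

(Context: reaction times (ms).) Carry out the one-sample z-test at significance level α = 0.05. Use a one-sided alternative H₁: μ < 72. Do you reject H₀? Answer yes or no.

SE = σ/√n = 7/√29 = 1.2999
z = (x̄−μ₀)/SE = (71.79−72)/1.2999 = -0.1616
p-value (one-sided, H₁ less) = 0.43583
At α=0.05: p ≥ α → fail to reject H₀

reject H₀: no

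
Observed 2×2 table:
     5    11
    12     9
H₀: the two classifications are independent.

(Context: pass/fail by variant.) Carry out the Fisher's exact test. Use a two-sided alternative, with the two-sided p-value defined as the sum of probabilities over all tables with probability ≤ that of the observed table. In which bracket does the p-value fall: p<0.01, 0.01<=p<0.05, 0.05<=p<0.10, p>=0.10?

p-value bracket: p>=0.10

Margins: r₁=16, r₂=21, c₁=17, c₂=20, n=37
p_obs = C(16,5)·C(21,12)/C(37,17); sum pmf over tables with pmf ≤ p_obs
p-value (two-sided) = 0.18453
→ bracket: p>=0.10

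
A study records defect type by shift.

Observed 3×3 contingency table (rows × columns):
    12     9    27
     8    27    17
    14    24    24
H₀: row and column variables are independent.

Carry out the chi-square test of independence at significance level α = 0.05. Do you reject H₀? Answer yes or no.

reject H₀: yes

Row totals [48, 52, 62], col totals [34, 60, 68], n=162
χ² = (12−10.07)²/10.07 + (9−17.78)²/17.78 + (27−20.15)²/20.15 + (8−10.91)²/10.91 + (27−19.26)²/19.26 + (17−21.83)²/21.83 + (14−13.01)²/13.01 + (24−22.96)²/22.96 + (24−26.02)²/26.02 = 12.2682
df = 4
p-value (upper-tail) = 0.01546
At α=0.05: p < α → reject H₀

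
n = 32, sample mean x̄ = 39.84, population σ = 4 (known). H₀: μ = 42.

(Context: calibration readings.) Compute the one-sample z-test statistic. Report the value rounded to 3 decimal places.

test statistic = -3.055

SE = σ/√n = 4/√32 = 0.7071
z = (x̄−μ₀)/SE = (39.84−42)/0.7071 = -3.0547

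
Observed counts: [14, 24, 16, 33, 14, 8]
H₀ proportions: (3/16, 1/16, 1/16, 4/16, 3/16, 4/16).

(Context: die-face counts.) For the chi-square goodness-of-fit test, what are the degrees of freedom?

degrees of freedom = 5

df = k − 1 = 6 − 1 = 5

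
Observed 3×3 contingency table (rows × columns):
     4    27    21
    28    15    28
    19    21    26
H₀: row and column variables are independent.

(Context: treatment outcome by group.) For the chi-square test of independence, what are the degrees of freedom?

df = (r−1)(c−1) = (3−1)·(3−1) = 4

degrees of freedom = 4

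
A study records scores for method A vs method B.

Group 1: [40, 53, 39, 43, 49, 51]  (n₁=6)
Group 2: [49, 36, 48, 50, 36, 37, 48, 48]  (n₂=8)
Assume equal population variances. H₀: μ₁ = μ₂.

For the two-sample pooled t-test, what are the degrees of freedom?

degrees of freedom = 12

df = n₁ + n₂ − 2 = 6 + 8 − 2 = 12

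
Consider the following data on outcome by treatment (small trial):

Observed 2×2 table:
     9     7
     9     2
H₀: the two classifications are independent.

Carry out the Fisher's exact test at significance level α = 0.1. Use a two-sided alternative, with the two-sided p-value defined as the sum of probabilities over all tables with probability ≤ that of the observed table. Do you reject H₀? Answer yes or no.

reject H₀: no

Margins: r₁=16, r₂=11, c₁=18, c₂=9, n=27
p_obs = C(16,9)·C(11,9)/C(27,18); sum pmf over tables with pmf ≤ p_obs
p-value (two-sided) = 0.23112
At α=0.1: p ≥ α → fail to reject H₀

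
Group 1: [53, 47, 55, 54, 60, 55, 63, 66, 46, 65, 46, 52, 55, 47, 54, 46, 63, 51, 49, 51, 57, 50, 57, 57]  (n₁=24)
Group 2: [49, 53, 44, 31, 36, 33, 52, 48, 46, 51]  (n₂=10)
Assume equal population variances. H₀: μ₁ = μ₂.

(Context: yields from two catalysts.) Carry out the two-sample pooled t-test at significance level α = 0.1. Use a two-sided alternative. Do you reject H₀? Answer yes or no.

x̄₁=54.125, s₁=6.067, n₁=24
x̄₂=44.300, s₂=8.111, n₂=10
s_p² = [23·6.067² + 9·8.111²]/32 = 44.9602
SE = √(s_p²·(1/24+1/10)) = 2.5238
t = (54.125−44.300)/2.5238 = 3.8930
df = 32
p-value (two-sided) = 0.00047
At α=0.1: p < α → reject H₀

reject H₀: yes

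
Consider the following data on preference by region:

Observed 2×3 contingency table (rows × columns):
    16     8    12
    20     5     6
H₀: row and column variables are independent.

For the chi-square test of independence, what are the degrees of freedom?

degrees of freedom = 2

df = (r−1)(c−1) = (2−1)·(3−1) = 2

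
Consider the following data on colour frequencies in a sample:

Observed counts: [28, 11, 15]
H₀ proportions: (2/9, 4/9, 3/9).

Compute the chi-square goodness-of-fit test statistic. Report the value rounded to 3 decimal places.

n = 54; E_i = n·p_i = [12.00, 24.00, 18.00]
χ² = (28−12.00)²/12.00 + (11−24.00)²/24.00 + (15−18.00)²/18.00 = 28.8750
df = 2

test statistic = 28.875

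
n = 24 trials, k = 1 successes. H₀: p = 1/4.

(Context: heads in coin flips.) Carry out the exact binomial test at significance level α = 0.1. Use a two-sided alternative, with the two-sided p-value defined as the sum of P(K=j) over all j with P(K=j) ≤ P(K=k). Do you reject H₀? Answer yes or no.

reject H₀: yes

Exact binomial: n=24, k=1, p₀=1/4=0.2500
P(X=j) = C(n,j)·p₀^j·(1−p₀)^(n−j); p = Σ P(X=j) over j with P(X=j) ≤ P(X=1)
p-value (two-sided) = 0.01623
At α=0.1: p < α → reject H₀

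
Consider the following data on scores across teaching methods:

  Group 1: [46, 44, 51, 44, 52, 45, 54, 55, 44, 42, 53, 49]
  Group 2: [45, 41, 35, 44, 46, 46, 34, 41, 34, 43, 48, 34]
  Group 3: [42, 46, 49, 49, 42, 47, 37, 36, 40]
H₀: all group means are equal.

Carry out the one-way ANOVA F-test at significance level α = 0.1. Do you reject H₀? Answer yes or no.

Group means [48.25, 40.92, 43.11], grand mean 44.182
SSB = Σnᵢ(x̄ᵢ−x̄)² = 336.854; SSW = ΣΣ(x−x̄ᵢ)² = 736.056
MSB = 336.854/2 = 168.4268; MSW = 736.056/30 = 24.5352
F = MSB/MSW = 6.8647
df = (2, 30)
p-value (upper-tail) = 0.00351
At α=0.1: p < α → reject H₀

reject H₀: yes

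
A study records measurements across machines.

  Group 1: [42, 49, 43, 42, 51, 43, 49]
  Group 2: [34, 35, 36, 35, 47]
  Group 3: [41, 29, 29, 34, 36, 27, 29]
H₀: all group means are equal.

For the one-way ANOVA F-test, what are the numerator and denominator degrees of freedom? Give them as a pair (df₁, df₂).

k = 3 groups, N = 19 total
df = (k−1, N−k) = (3−1, 19−3) = (2, 16)

degrees of freedom = [2, 16]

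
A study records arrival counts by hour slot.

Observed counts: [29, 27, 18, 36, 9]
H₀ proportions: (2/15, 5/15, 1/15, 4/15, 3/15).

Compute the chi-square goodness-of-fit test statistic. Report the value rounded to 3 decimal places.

test statistic = 37.466

n = 119; E_i = n·p_i = [15.87, 39.67, 7.93, 31.73, 23.80]
χ² = (29−15.87)²/15.87 + (27−39.67)²/39.67 + (18−7.93)²/7.93 + (36−31.73)²/31.73 + (9−23.80)²/23.80 = 37.4664
df = 4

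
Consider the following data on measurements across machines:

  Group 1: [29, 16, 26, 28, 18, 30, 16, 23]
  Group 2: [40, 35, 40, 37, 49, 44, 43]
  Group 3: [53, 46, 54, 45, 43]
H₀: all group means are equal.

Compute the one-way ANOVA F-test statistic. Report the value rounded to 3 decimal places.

Group means [23.25, 41.14, 48.20], grand mean 35.750
SSB = Σnᵢ(x̄ᵢ−x̄)² = 2228.593; SSW = ΣΣ(x−x̄ᵢ)² = 471.157
MSB = 2228.593/2 = 1114.2964; MSW = 471.157/17 = 27.7151
F = MSB/MSW = 40.2054
df = (2, 17)

test statistic = 40.205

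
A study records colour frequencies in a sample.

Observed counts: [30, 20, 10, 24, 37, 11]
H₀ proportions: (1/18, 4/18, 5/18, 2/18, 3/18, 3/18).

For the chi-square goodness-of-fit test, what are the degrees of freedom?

degrees of freedom = 5

df = k − 1 = 6 − 1 = 5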